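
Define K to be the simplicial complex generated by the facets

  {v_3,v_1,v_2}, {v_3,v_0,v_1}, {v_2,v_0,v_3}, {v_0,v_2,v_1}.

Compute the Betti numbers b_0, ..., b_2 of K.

b_0 = 1, b_1 = 0, b_2 = 1.

We work with the vertex ordering v_0 < v_1 < v_2 < v_3. The simplices of K, each written with vertices in increasing order, are:

  0-simplices (4): [v_0], [v_1], [v_2], [v_3]
  1-simplices (6): [v_0,v_1], [v_0,v_2], [v_0,v_3], [v_1,v_2], [v_1,v_3], [v_2,v_3]
  2-simplices (4): [v_0,v_1,v_2], [v_0,v_1,v_3], [v_0,v_2,v_3], [v_1,v_2,v_3]

so the chain groups are C_0 ≅ Z^4, C_1 ≅ Z^6, C_2 ≅ Z^4.

Boundary ∂_1: C_1 → C_0 is given by ∂[p,q] = [q] − [p]. For instance
  ∂[v_0,v_1] = [v_1] − [v_0].
This gives a 4×6 integer matrix of rank 3; reducing to Smith normal form yields diagonal entries (1,1,1).

∂_2: C_2 → C_1 maps a triangle to the signed sum of its edges. For instance
  ∂[v_0,v_1,v_2] = [v_1,v_2] − [v_0,v_2] + [v_0,v_1],
  ∂[v_0,v_1,v_3] = [v_1,v_3] − [v_0,v_3] + [v_0,v_1].
This gives a 6×4 integer matrix of rank 3; reducing to Smith normal form yields diagonal entries (1,1,1).

Computing H_k = (kernel of ∂_k) / (image of ∂_{k+1}):

  H_0: rank C_0 − rank ∂_1 = 4 − 3 = 1, and the invariant factors of ∂_1 are all 1, so H_0 = Z.
  H_1: rank ker ∂_1 − rank ∂_2 = (6 − 3) − 3 = 0, and the invariant factors of ∂_2 are all 1, so H_1 = 0.
  H_2: rank ker ∂_2 − rank ∂_3 = (4 − 3) − 0 = 1, and there is no ∂_3, so H_2 = Z.

As a check, the Euler characteristic is 4 − 6 + 4 = 2, which agrees with 1 − 0 + 1 = 2.
(K is a triangulation of the 2-sphere S^2.)

Hence the Betti numbers are b_0 = 1, b_1 = 0, b_2 = 1.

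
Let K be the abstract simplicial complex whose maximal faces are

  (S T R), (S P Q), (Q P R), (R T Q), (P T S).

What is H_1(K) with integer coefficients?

Order the vertices as P < Q < R < S < T. Listing each simplex with vertices in this order, K has dimension 2 with simplices:

  0-simplices (5): P, Q, R, S, T
  1-simplices (10): PQ, PR, PS, PT, QR, QS, QT, RS, RT, ST
  2-simplices (5): PQR, PQS, PST, QRT, RST

Hence C_0 ≅ Z^5, C_1 ≅ Z^10, C_2 ≅ Z^5.

The boundary map ∂_1: C_1 → C_0 sends each edge [p,q] (with p < q) to q − p.
As a 5×10 matrix over Z this has rank 4, with invariant factors (1,1,1,1).

The boundary map ∂_2: C_2 → C_1 acts by ∂[p,q,r] = [q,r] − [p,r] + [p,q]. For instance
  ∂RST = ST − RT + RS,
  ∂PQS = QS − PS + PQ.
As a 10×5 matrix over Z this has rank 5, with invariant factors (1,1,1,1,1).

Now H_k = ker ∂_k / im ∂_{k+1}, so:

  H_1: rank ker ∂_1 − rank ∂_2 = (10 − 4) − 5 = 1, and the invariant factors of ∂_2 are all 1, so H_1 ≅ Z.

H_1 ≅ Z.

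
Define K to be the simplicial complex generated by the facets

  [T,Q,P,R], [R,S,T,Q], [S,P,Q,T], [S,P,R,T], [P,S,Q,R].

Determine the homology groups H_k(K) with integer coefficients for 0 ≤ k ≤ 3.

We work with the vertex ordering P < Q < R < S < T. The simplices of K, each written with vertices in increasing order, are:

  0-simplices (5): P, Q, R, S, T
  1-simplices (10): PQ, PR, PS, PT, QR, QS, QT, RS, RT, ST
  2-simplices (10): PQR, PQS, PQT, PRS, PRT, PST, QRS, QRT, QST, RST
  3-simplices (5): PQRS, PQRT, PQST, PRST, QRST

Hence C_0 ≅ Z^5, C_1 ≅ Z^10, C_2 ≅ Z^10, C_3 ≅ Z^5.

∂_1: C_1 → C_0 is given by ∂[p,q] = [q] − [p]. For instance
  ∂ST = T − S.
The resulting 5×10 matrix has rank 4, and its Smith normal form has invariant factors (1,1,1,1).

Boundary ∂_2: C_2 → C_1 sends each 2-simplex [p,q,r] to [q,r] − [p,r] + [p,q]. For instance
  ∂PST = ST − PT + PS,
  ∂PQR = QR − PR + PQ.
The 10×10 boundary matrix has rank 6 and Smith normal form diag(1,1,1,1,1,1).

∂_3: C_3 → C_2 sends each 3-simplex σ to the alternating sum Σ_i (−1)^i (σ with its i-th vertex removed). For instance
  ∂PQST = QST − PST + PQT − PQS,
  ∂PQRT = QRT − PRT + PQT − PQR.
The resulting 10×5 matrix has rank 4, and its Smith normal form has invariant factors (1,1,1,1).

Computing H_k = (kernel of ∂_k) / (image of ∂_{k+1}):

  H_0: rank C_0 − rank ∂_1 = 5 − 4 = 1, and the invariant factors of ∂_1 are all 1, so H_0 = Z.
  H_1: rank ker ∂_1 − rank ∂_2 = (10 − 4) − 6 = 0, and the invariant factors of ∂_2 are all 1, so H_1 = 0.
  H_2: rank ker ∂_2 − rank ∂_3 = (10 − 6) − 4 = 0, and the invariant factors of ∂_3 are all 1, so H_2 = 0.
  H_3: rank ker ∂_3 − rank ∂_4 = (5 − 4) − 0 = 1, and there is no ∂_4, so H_3 = Z.

(K is a triangulation of the 3-sphere S^3.)

H_0 ≅ Z,  H_1 = 0,  H_2 = 0,  H_3 ≅ Z.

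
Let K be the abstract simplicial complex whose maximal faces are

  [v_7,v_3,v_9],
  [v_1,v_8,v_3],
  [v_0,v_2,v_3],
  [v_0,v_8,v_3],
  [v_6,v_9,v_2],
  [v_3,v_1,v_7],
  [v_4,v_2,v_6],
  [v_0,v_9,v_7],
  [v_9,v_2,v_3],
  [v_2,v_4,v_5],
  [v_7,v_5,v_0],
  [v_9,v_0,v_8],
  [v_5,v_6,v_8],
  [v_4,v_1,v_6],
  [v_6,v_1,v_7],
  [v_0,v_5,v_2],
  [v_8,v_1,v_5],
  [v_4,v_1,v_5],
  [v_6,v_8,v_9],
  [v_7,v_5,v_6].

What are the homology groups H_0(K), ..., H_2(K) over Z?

H_0 = Z,  H_1 = Z ⊕ Z_2,  H_2 = 0.

Fix the vertex order v_0 < v_1 < v_2 < v_3 < v_4 < v_5 < v_6 < v_7 < v_8 < v_9 and write every simplex with vertices in increasing order. Then dim K = 2 and the simplices of K are:

  0-simplices (10): [v_0], [v_1], [v_2], [v_3], [v_4], [v_5], [v_6], [v_7], [v_8], [v_9]
  1-simplices (30): (30 of them)
  2-simplices (20): (20 of them)

Hence C_0 ≅ Z^10, C_1 ≅ Z^30, C_2 ≅ Z^20.

The boundary map ∂_1: C_1 → C_0 maps an edge to its endpoints' difference, ∂[p,q] = q − p.
The 10×30 boundary matrix has rank 9 and Smith normal form diag(1,1,1,1,1,1,1,1,1).

Boundary ∂_2: C_2 → C_1 sends each 2-simplex [p,q,r] to [q,r] − [p,r] + [p,q]. For instance
  ∂[v_1,v_3,v_7] = [v_3,v_7] − [v_1,v_7] + [v_1,v_3],
  ∂[v_2,v_4,v_5] = [v_4,v_5] − [v_2,v_5] + [v_2,v_4].
As a 30×20 matrix over Z this has rank 20, with invariant factors (1,1,1,1,1,1,1,1,1,1,1,1,1,1,1,1,1,1,1,2).

From H_k ≅ ker(∂_k) / im(∂_{k+1}) we obtain:

  H_0: rank C_0 − rank ∂_1 = 10 − 9 = 1, and the invariant factors of ∂_1 are all 1, so H_0 ≅ Z.
  H_1: rank ker ∂_1 − rank ∂_2 = (30 − 9) − 20 = 1, and ∂_2 has invariant factor 2 > 1, so H_1 ≅ Z ⊕ Z_2.
  H_2: rank ker ∂_2 − rank ∂_3 = (20 − 20) − 0 = 0, and there is no ∂_3, so H_2 ≅ 0.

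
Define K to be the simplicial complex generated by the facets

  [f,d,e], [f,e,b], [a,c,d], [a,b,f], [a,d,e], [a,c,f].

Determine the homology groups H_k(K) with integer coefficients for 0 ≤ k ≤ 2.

Order the vertices as a < b < c < d < e < f. Listing each simplex with vertices in this order, K has dimension 2 with simplices:

  0-simplices (6): a, b, c, d, e, f
  1-simplices (12): ab, ac, ad, ae, af, be, bf, cd, cf, de, df, ef
  2-simplices (6): abf, acd, acf, ade, bef, def

so the chain groups are C_0 ≅ Z^6, C_1 ≅ Z^12, C_2 ≅ Z^6.

∂_1: C_1 → C_0 maps an edge to its endpoints' difference, ∂[p,q] = q − p. For instance
  ∂cd = d − c.
The resulting 6×12 matrix has rank 5, and its Smith normal form has invariant factors (1,1,1,1,1).

The boundary map ∂_2: C_2 → C_1 maps a triangle to the signed sum of its edges. For instance
  ∂def = ef − df + de,
  ∂acf = cf − af + ac.
The 12×6 boundary matrix has rank 6 and Smith normal form diag(1,1,1,1,1,1).

Reading off H_k = ker ∂_k / im ∂_{k+1}:

  H_0: rank C_0 − rank ∂_1 = 6 − 5 = 1, and the invariant factors of ∂_1 are all 1, so H_0 ≅ Z.
  H_1: rank ker ∂_1 − rank ∂_2 = (12 − 5) − 6 = 1, and the invariant factors of ∂_2 are all 1, so H_1 ≅ Z.
  H_2: rank ker ∂_2 − rank ∂_3 = (6 − 6) − 0 = 0, and there is no ∂_3, so H_2 ≅ 0.

As a check, the Euler characteristic is 6 − 12 + 6 = 0, which agrees with 1 − 1 + 0 = 0.
(K is a triangulation of the cylinder S^1 x I.)

H_0 ≅ Z,  H_1 ≅ Z,  H_2 = 0.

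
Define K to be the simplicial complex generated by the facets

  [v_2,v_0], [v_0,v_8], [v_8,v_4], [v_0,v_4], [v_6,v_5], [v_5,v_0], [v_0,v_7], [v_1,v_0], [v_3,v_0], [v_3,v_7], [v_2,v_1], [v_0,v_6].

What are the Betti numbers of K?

b_0 = 1, b_1 = 4.

We work with the vertex ordering v_0 < v_1 < v_2 < v_3 < v_4 < v_5 < v_6 < v_7 < v_8. The simplices of K, each written with vertices in increasing order, are:

  0-simplices (9): [v_0], [v_1], [v_2], [v_3], [v_4], [v_5], [v_6], [v_7], [v_8]
  1-simplices (12): [v_0,v_1], [v_0,v_2], [v_0,v_3], [v_0,v_4], [v_0,v_5], [v_0,v_6], [v_0,v_7], [v_0,v_8], [v_1,v_2], [v_3,v_7], [v_4,v_8], [v_5,v_6]

giving chain groups C_0 ≅ Z^9, C_1 ≅ Z^12.

The boundary map ∂_1: C_1 → C_0 maps an edge to its endpoints' difference, ∂[p,q] = q − p.
The resulting 9×12 matrix has rank 8, and its Smith normal form has invariant factors (1,1,1,1,1,1,1,1).

Computing H_k = (kernel of ∂_k) / (image of ∂_{k+1}):

  H_0: rank C_0 − rank ∂_1 = 9 − 8 = 1, and the invariant factors of ∂_1 are all 1, so H_0 ≅ Z.
  H_1: rank ker ∂_1 − rank ∂_2 = (12 − 8) − 0 = 4, and there is no ∂_2, so H_1 ≅ Z^4.

Hence the Betti numbers are b_0 = 1, b_1 = 4.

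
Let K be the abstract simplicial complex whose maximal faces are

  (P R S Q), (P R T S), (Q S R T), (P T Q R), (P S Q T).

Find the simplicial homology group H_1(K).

H_1 = 0.

We work with the vertex ordering P < Q < R < S < T. The simplices of K, each written with vertices in increasing order, are:

  0-simplices (5): P, Q, R, S, T
  1-simplices (10): PQ, PR, PS, PT, QR, QS, QT, RS, RT, ST
  2-simplices (10): PQR, PQS, PQT, PRS, PRT, PST, QRS, QRT, QST, RST
  3-simplices (5): PQRS, PQRT, PQST, PRST, QRST

giving chain groups C_0 ≅ Z^5, C_1 ≅ Z^10, C_2 ≅ Z^10, C_3 ≅ Z^5.

∂_1: C_1 → C_0 maps an edge to its endpoints' difference, ∂[p,q] = q − p.
The resulting 5×10 matrix has rank 4, and its Smith normal form has invariant factors (1,1,1,1).

The boundary map ∂_2: C_2 → C_1 sends each 2-simplex [p,q,r] to [q,r] − [p,r] + [p,q]. For instance
  ∂PST = ST − PT + PS,
  ∂RST = ST − RT + RS.
This gives a 10×10 integer matrix of rank 6; reducing to Smith normal form yields diagonal entries (1,1,1,1,1,1).

∂_3: C_3 → C_2 sends each 3-simplex σ to the alternating sum Σ_i (−1)^i (σ with its i-th vertex removed). For instance
  ∂PQRT = QRT − PRT + PQT − PQR,
  ∂PQST = QST − PST + PQT − PQS.
The 10×5 boundary matrix has rank 4 and Smith normal form diag(1,1,1,1).

Now H_k = ker ∂_k / im ∂_{k+1}, so:

  H_1: rank ker ∂_1 − rank ∂_2 = (10 − 4) − 6 = 0, and the invariant factors of ∂_2 are all 1, so H_1 = 0.

(K is a triangulation of the 3-sphere S^3.)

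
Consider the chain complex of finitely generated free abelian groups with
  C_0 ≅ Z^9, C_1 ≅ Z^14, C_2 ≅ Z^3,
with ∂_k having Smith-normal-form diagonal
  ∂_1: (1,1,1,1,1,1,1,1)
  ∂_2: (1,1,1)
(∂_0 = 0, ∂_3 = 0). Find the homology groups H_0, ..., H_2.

H_0: b_0 = 9 − 0 − 8 = 1; torsion from ∂_1 factors > 1: none. So H_0 ≅ Z.
H_1: b_1 = 14 − 8 − 3 = 3; torsion from ∂_2 factors > 1: none. So H_1 ≅ Z^3.
H_2: b_2 = 3 − 3 − 0 = 0; torsion from ∂_3 factors > 1: none. So H_2 ≅ 0.

H_0 ≅ Z,  H_1 ≅ Z^3,  H_2 = 0.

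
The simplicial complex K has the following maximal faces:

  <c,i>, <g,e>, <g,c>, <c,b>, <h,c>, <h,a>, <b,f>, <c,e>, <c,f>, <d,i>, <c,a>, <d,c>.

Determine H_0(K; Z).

H_0 = Z.

K has 9 vertices, 12 edges.
rank ∂_0 = 0, rank ∂_1 = 8 ⇒ b_0 = 9 − 0 − 8 = 1; all invariant factors of ∂_1 are 1 so no torsion. So H_0 ≅ Z.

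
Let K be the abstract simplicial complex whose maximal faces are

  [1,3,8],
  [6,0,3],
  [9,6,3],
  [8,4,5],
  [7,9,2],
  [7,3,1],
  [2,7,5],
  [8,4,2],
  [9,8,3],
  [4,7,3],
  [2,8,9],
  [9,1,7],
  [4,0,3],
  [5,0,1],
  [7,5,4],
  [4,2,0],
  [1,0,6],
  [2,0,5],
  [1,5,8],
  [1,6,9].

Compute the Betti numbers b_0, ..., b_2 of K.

b_0 = 1, b_1 = 1, b_2 = 0.

Fix the vertex order 0 < 1 < 2 < 3 < 4 < 5 < 6 < 7 < 8 < 9 and write every simplex with vertices in increasing order. Then dim K = 2 and the simplices of K are:

  0-simplices (10): [0], [1], [2], [3], [4], [5], [6], [7], [8], [9]
  1-simplices (30): (30 of them)
  2-simplices (20): (20 of them)

Hence C_0 ≅ Z^10, C_1 ≅ Z^30, C_2 ≅ Z^20.

The boundary map ∂_1: C_1 → C_0 maps an edge to its endpoints' difference, ∂[p,q] = q − p. For instance
  ∂[7,9] = [9] − [7].
This gives a 10×30 integer matrix of rank 9; reducing to Smith normal form yields diagonal entries (1,1,1,1,1,1,1,1,1).

Boundary ∂_2: C_2 → C_1 acts by ∂[p,q,r] = [q,r] − [p,r] + [p,q]. For instance
  ∂[0,2,5] = [2,5] − [0,5] + [0,2],
  ∂[0,1,6] = [1,6] − [0,6] + [0,1].
As a 30×20 matrix over Z this has rank 20, with invariant factors (1,1,1,1,1,1,1,1,1,1,1,1,1,1,1,1,1,1,1,2).

From H_k ≅ ker(∂_k) / im(∂_{k+1}) we obtain:

  H_0: rank C_0 − rank ∂_1 = 10 − 9 = 1, and the invariant factors of ∂_1 are all 1, so H_0 ≅ Z.
  H_1: rank ker ∂_1 − rank ∂_2 = (30 − 9) − 20 = 1, and ∂_2 has invariant factor 2 > 1, so H_1 ≅ Z ⊕ Z/2Z.
  H_2: rank ker ∂_2 − rank ∂_3 = (20 − 20) − 0 = 0, and there is no ∂_3, so H_2 ≅ 0.

As a check, the Euler characteristic is 10 − 30 + 20 = 0, which agrees with 1 − 1 + 0 = 0.

Hence the Betti numbers are b_0 = 1, b_1 = 1, b_2 = 0.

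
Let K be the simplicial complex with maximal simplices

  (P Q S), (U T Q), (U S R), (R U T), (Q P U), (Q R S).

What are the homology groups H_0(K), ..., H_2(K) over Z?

K has 6 vertices, 12 edges, 6 triangles.
rank ∂_0 = 0, rank ∂_1 = 5 ⇒ b_0 = 6 − 0 − 5 = 1; all invariant factors of ∂_1 are 1 so no torsion. So H_0 ≅ Z.
rank ∂_1 = 5, rank ∂_2 = 6 ⇒ b_1 = 12 − 5 − 6 = 1; all invariant factors of ∂_2 are 1 so no torsion. So H_1 ≅ Z.
rank ∂_2 = 6, rank ∂_3 = 0 ⇒ b_2 = 6 − 6 − 0 = 0. So H_2 ≅ 0.

H_0 ≅ Z,  H_1 ≅ Z,  H_2 = 0.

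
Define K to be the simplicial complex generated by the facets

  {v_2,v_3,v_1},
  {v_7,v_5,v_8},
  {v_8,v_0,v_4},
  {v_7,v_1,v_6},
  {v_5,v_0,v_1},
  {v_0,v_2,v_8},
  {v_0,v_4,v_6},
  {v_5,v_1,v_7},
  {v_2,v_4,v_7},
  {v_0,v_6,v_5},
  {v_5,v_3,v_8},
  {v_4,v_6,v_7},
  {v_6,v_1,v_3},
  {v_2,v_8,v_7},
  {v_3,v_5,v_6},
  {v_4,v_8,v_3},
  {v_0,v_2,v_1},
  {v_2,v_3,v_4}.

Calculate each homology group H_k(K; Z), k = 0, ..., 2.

Fix the vertex order v_0 < v_1 < v_2 < v_3 < v_4 < v_5 < v_6 < v_7 < v_8 and write every simplex with vertices in increasing order. Then dim K = 2 and the simplices of K are:

  0-simplices (9): [v_0], [v_1], [v_2], [v_3], [v_4], [v_5], [v_6], [v_7], [v_8]
  1-simplices (27): (27 of them)
  2-simplices (18): (18 of them)

giving chain groups C_0 ≅ Z^9, C_1 ≅ Z^27, C_2 ≅ Z^18.

∂_1: C_1 → C_0 maps an edge to its endpoints' difference, ∂[p,q] = q − p.
As a 9×27 matrix over Z this has rank 8, with invariant factors (1,1,1,1,1,1,1,1).

∂_2: C_2 → C_1 maps a triangle to the signed sum of its edges. For instance
  ∂[v_0,v_5,v_6] = [v_5,v_6] − [v_0,v_6] + [v_0,v_5],
  ∂[v_2,v_4,v_7] = [v_4,v_7] − [v_2,v_7] + [v_2,v_4].
The 27×18 boundary matrix has rank 18 and Smith normal form diag(1,1,1,1,1,1,1,1,1,1,1,1,1,1,1,1,1,2).

Reading off H_k = ker ∂_k / im ∂_{k+1}:

  H_0: rank C_0 − rank ∂_1 = 9 − 8 = 1, and the invariant factors of ∂_1 are all 1, so H_0 ≅ Z.
  H_1: rank ker ∂_1 − rank ∂_2 = (27 − 8) − 18 = 1, and ∂_2 has invariant factor 2 > 1, so H_1 ≅ Z ⊕ Z/2Z.
  H_2: rank ker ∂_2 − rank ∂_3 = (18 − 18) − 0 = 0, and there is no ∂_3, so H_2 ≅ 0.

As a check, the Euler characteristic is 9 − 27 + 18 = 0, which agrees with 1 − 1 + 0 = 0.
(K is a triangulation of the Klein bottle.)

H_0 ≅ Z,  H_1 ≅ Z ⊕ Z/2Z,  H_2 = 0.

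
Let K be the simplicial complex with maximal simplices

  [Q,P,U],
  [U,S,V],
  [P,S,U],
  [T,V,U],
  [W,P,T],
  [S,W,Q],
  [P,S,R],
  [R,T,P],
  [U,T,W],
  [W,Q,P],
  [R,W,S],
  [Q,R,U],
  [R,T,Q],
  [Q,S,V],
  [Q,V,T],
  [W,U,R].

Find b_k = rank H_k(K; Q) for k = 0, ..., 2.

Take the total order P < Q < R < S < T < U < V < W on the vertex set. Then K (dimension 2) consists of the simplices:

  0-simplices (8): P, Q, R, S, T, U, V, W
  1-simplices (24): PQ, PR, PS, PT, PU, PW, QR, QS, QT, QU, QV, QW, RS, RT, RU, RW, SU, SV, SW, TU, TV, TW, UV, UW
  2-simplices (16): PQU, PQW, PRS, PRT, PSU, PTW, QRT, QRU, QSV, QSW, QTV, RSW, RUW, SUV, TUV, TUW

Hence C_0 ≅ Z^8, C_1 ≅ Z^24, C_2 ≅ Z^16.

∂_1: C_1 → C_0 maps an edge to its endpoints' difference, ∂[p,q] = q − p. For instance
  ∂QU = U − Q.
As a 8×24 matrix over Z this has rank 7, with invariant factors (1,1,1,1,1,1,1).

The boundary map ∂_2: C_2 → C_1 maps a triangle to the signed sum of its edges. For instance
  ∂PSU = SU − PU + PS,
  ∂PTW = TW − PW + PT.
The 24×16 boundary matrix has rank 15 and Smith normal form diag(1,1,1,1,1,1,1,1,1,1,1,1,1,1,1).

Computing H_k = (kernel of ∂_k) / (image of ∂_{k+1}):

  H_0: rank C_0 − rank ∂_1 = 8 − 7 = 1, and the invariant factors of ∂_1 are all 1, so H_0 = Z.
  H_1: rank ker ∂_1 − rank ∂_2 = (24 − 7) − 15 = 2, and the invariant factors of ∂_2 are all 1, so H_1 = Z^2.
  H_2: rank ker ∂_2 − rank ∂_3 = (16 − 15) − 0 = 1, and there is no ∂_3, so H_2 = Z.

(K is a triangulation of the torus T^2.)

Hence the Betti numbers are b_0 = 1, b_1 = 2, b_2 = 1.

b_0 = 1, b_1 = 2, b_2 = 1.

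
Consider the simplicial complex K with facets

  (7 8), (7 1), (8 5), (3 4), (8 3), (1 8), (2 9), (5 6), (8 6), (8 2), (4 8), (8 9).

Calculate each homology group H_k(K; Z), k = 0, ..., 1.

H_0 = Z,  H_1 = Z^4.

We work with the vertex ordering 1 < 2 < 3 < 4 < 5 < 6 < 7 < 8 < 9. The simplices of K, each written with vertices in increasing order, are:

  0-simplices (9): [1], [2], [3], [4], [5], [6], [7], [8], [9]
  1-simplices (12): [1,7], [1,8], [2,8], [2,9], [3,4], [3,8], [4,8], [5,6], [5,8], [6,8], [7,8], [8,9]

giving chain groups C_0 ≅ Z^9, C_1 ≅ Z^12.

The boundary map ∂_1: C_1 → C_0 sends each edge [p,q] (with p < q) to q − p. For instance
  ∂[3,4] = [4] − [3].
This gives a 9×12 integer matrix of rank 8; reducing to Smith normal form yields diagonal entries (1,1,1,1,1,1,1,1).

Now H_k = ker ∂_k / im ∂_{k+1}, so:

  H_0: rank C_0 − rank ∂_1 = 9 − 8 = 1, and the invariant factors of ∂_1 are all 1, so H_0 = Z.
  H_1: rank ker ∂_1 − rank ∂_2 = (12 − 8) − 0 = 4, and there is no ∂_2, so H_1 = Z^4.

(K is a triangulation of a wedge of 4 circles.)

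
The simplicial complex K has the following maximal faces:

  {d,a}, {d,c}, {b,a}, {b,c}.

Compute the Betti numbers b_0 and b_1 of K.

b_0 = 1, b_1 = 1.

Take the total order a < b < c < d on the vertex set. Then K (dimension 1) consists of the simplices:

  0-simplices (4): a, b, c, d
  1-simplices (4): ab, ad, bc, cd

Hence C_0 ≅ Z^4, C_1 ≅ Z^4.

∂_1: C_1 → C_0 is given by ∂[p,q] = [q] − [p].
This gives a 4×4 integer matrix of rank 3; reducing to Smith normal form yields diagonal entries (1,1,1).

From H_k ≅ ker(∂_k) / im(∂_{k+1}) we obtain:

  H_0: rank C_0 − rank ∂_1 = 4 − 3 = 1, and the invariant factors of ∂_1 are all 1, so H_0 = Z.
  H_1: rank ker ∂_1 − rank ∂_2 = (4 − 3) − 0 = 1, and there is no ∂_2, so H_1 = Z.

As a check, the Euler characteristic is 4 − 4 = 0, which agrees with 1 − 1 = 0.
(K is a triangulation of the circle S^1.)

Hence the Betti numbers are b_0 = 1, b_1 = 1.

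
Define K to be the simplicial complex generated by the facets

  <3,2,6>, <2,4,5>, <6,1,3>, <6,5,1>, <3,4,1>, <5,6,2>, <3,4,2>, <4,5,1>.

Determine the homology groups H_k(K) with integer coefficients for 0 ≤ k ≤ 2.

K has 6 vertices, 12 edges, 8 triangles.
rank ∂_0 = 0, rank ∂_1 = 5 ⇒ b_0 = 6 − 0 − 5 = 1; all invariant factors of ∂_1 are 1 so no torsion. So H_0 ≅ Z.
rank ∂_1 = 5, rank ∂_2 = 7 ⇒ b_1 = 12 − 5 − 7 = 0; all invariant factors of ∂_2 are 1 so no torsion. So H_1 ≅ 0.
rank ∂_2 = 7, rank ∂_3 = 0 ⇒ b_2 = 8 − 7 − 0 = 1. So H_2 ≅ Z.

H_0 ≅ Z,  H_1 = 0,  H_2 ≅ Z.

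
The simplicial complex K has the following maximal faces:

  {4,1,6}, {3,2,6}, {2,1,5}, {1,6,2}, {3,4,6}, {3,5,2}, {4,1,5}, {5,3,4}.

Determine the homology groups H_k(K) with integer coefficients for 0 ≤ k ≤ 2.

We work with the vertex ordering 1 < 2 < 3 < 4 < 5 < 6. The simplices of K, each written with vertices in increasing order, are:

  0-simplices (6): [1], [2], [3], [4], [5], [6]
  1-simplices (12): [1,2], [1,4], [1,5], [1,6], [2,3], [2,5], [2,6], [3,4], [3,5], [3,6], [4,5], [4,6]
  2-simplices (8): [1,2,5], [1,2,6], [1,4,5], [1,4,6], [2,3,5], [2,3,6], [3,4,5], [3,4,6]

so the chain groups are C_0 ≅ Z^6, C_1 ≅ Z^12, C_2 ≅ Z^8.

∂_1: C_1 → C_0 is given by ∂[p,q] = [q] − [p]. For instance
  ∂[3,4] = [4] − [3].
As a 6×12 matrix over Z this has rank 5, with invariant factors (1,1,1,1,1).

The boundary map ∂_2: C_2 → C_1 acts by ∂[p,q,r] = [q,r] − [p,r] + [p,q]. For instance
  ∂[3,4,6] = [4,6] − [3,6] + [3,4],
  ∂[1,2,6] = [2,6] − [1,6] + [1,2].
This gives a 12×8 integer matrix of rank 7; reducing to Smith normal form yields diagonal entries (1,1,1,1,1,1,1).

Reading off H_k = ker ∂_k / im ∂_{k+1}:

  H_0: rank C_0 − rank ∂_1 = 6 − 5 = 1, and the invariant factors of ∂_1 are all 1, so H_0 ≅ Z.
  H_1: rank ker ∂_1 − rank ∂_2 = (12 − 5) − 7 = 0, and the invariant factors of ∂_2 are all 1, so H_1 ≅ 0.
  H_2: rank ker ∂_2 − rank ∂_3 = (8 − 7) − 0 = 1, and there is no ∂_3, so H_2 ≅ Z.

(K is a triangulation of the 2-sphere S^2.)

H_0 ≅ Z,  H_1 = 0,  H_2 ≅ Z.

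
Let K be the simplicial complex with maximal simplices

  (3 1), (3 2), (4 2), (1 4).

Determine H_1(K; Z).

H_1 ≅ Z.

We work with the vertex ordering 1 < 2 < 3 < 4. The simplices of K, each written with vertices in increasing order, are:

  0-simplices (4): [1], [2], [3], [4]
  1-simplices (4): [1,3], [1,4], [2,3], [2,4]

giving chain groups C_0 ≅ Z^4, C_1 ≅ Z^4.

∂_1: C_1 → C_0 maps an edge to its endpoints' difference, ∂[p,q] = q − p.
The resulting 4×4 matrix has rank 3, and its Smith normal form has invariant factors (1,1,1).

Computing H_k = (kernel of ∂_k) / (image of ∂_{k+1}):

  H_1: rank ker ∂_1 − rank ∂_2 = (4 − 3) − 0 = 1, and there is no ∂_2, so H_1 = Z.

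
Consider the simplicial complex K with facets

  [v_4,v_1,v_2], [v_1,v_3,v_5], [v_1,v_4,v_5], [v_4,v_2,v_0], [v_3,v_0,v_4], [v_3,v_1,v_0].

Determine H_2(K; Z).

H_2 ≅ 0.

We work with the vertex ordering v_0 < v_1 < v_2 < v_3 < v_4 < v_5. The simplices of K, each written with vertices in increasing order, are:

  0-simplices (6): [v_0], [v_1], [v_2], [v_3], [v_4], [v_5]
  1-simplices (12): [v_0,v_1], [v_0,v_2], [v_0,v_3], [v_0,v_4], [v_1,v_2], [v_1,v_3], [v_1,v_4], [v_1,v_5], [v_2,v_4], [v_3,v_4], [v_3,v_5], [v_4,v_5]
  2-simplices (6): [v_0,v_1,v_3], [v_0,v_2,v_4], [v_0,v_3,v_4], [v_1,v_2,v_4], [v_1,v_3,v_5], [v_1,v_4,v_5]

so the chain groups are C_0 ≅ Z^6, C_1 ≅ Z^12, C_2 ≅ Z^6.

Boundary ∂_1: C_1 → C_0 sends each edge [p,q] (with p < q) to q − p. For instance
  ∂[v_1,v_3] = [v_3] − [v_1].
This gives a 6×12 integer matrix of rank 5; reducing to Smith normal form yields diagonal entries (1,1,1,1,1).

Boundary ∂_2: C_2 → C_1 acts by ∂[p,q,r] = [q,r] − [p,r] + [p,q]. For instance
  ∂[v_1,v_3,v_5] = [v_3,v_5] − [v_1,v_5] + [v_1,v_3],
  ∂[v_0,v_2,v_4] = [v_2,v_4] − [v_0,v_4] + [v_0,v_2].
The 12×6 boundary matrix has rank 6 and Smith normal form diag(1,1,1,1,1,1).

Computing H_k = (kernel of ∂_k) / (image of ∂_{k+1}):

  H_2: rank ker ∂_2 − rank ∂_3 = (6 − 6) − 0 = 0, and there is no ∂_3, so H_2 = 0.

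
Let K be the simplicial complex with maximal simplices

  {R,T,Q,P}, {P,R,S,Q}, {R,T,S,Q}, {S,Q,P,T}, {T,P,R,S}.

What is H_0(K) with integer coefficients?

Take the total order P < Q < R < S < T on the vertex set. Then K (dimension 3) consists of the simplices:

  0-simplices (5): P, Q, R, S, T
  1-simplices (10): PQ, PR, PS, PT, QR, QS, QT, RS, RT, ST
  2-simplices (10): PQR, PQS, PQT, PRS, PRT, PST, QRS, QRT, QST, RST
  3-simplices (5): PQRS, PQRT, PQST, PRST, QRST

so the chain groups are C_0 ≅ Z^5, C_1 ≅ Z^10, C_2 ≅ Z^10, C_3 ≅ Z^5.

The boundary map ∂_1: C_1 → C_0 is given by ∂[p,q] = [q] − [p]. For instance
  ∂QS = S − Q.
This gives a 5×10 integer matrix of rank 4; reducing to Smith normal form yields diagonal entries (1,1,1,1).

∂_2: C_2 → C_1 sends each 2-simplex [p,q,r] to [q,r] − [p,r] + [p,q]. For instance
  ∂PQS = QS − PS + PQ,
  ∂PQT = QT − PT + PQ.
This gives a 10×10 integer matrix of rank 6; reducing to Smith normal form yields diagonal entries (1,1,1,1,1,1).

The boundary map ∂_3: C_3 → C_2 sends each 3-simplex σ to the alternating sum Σ_i (−1)^i (σ with its i-th vertex removed). For instance
  ∂PQRS = QRS − PRS + PQS − PQR,
  ∂PQRT = QRT − PRT + PQT − PQR.
As a 10×5 matrix over Z this has rank 4, with invariant factors (1,1,1,1).

Computing H_k = (kernel of ∂_k) / (image of ∂_{k+1}):

  H_0: rank C_0 − rank ∂_1 = 5 − 4 = 1, and the invariant factors of ∂_1 are all 1, so H_0 = Z.

H_0 = Z.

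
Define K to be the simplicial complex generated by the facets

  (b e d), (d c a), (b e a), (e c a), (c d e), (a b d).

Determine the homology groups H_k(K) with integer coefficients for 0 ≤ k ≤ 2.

Take the total order a < b < c < d < e on the vertex set. Then K (dimension 2) consists of the simplices:

  0-simplices (5): a, b, c, d, e
  1-simplices (9): ab, ac, ad, ae, bd, be, cd, ce, de
  2-simplices (6): abd, abe, acd, ace, bde, cde

so the chain groups are C_0 ≅ Z^5, C_1 ≅ Z^9, C_2 ≅ Z^6.

The boundary map ∂_1: C_1 → C_0 sends each edge [p,q] (with p < q) to q − p. For instance
  ∂ce = e − c.
The resulting 5×9 matrix has rank 4, and its Smith normal form has invariant factors (1,1,1,1).

∂_2: C_2 → C_1 maps a triangle to the signed sum of its edges. For instance
  ∂acd = cd − ad + ac,
  ∂ace = ce − ae + ac.
The resulting 9×6 matrix has rank 5, and its Smith normal form has invariant factors (1,1,1,1,1).

Reading off H_k = ker ∂_k / im ∂_{k+1}:

  H_0: rank C_0 − rank ∂_1 = 5 − 4 = 1, and the invariant factors of ∂_1 are all 1, so H_0 ≅ Z.
  H_1: rank ker ∂_1 − rank ∂_2 = (9 − 4) − 5 = 0, and the invariant factors of ∂_2 are all 1, so H_1 ≅ 0.
  H_2: rank ker ∂_2 − rank ∂_3 = (6 − 5) − 0 = 1, and there is no ∂_3, so H_2 ≅ Z.

H_0 = Z,  H_1 = 0,  H_2 = Z.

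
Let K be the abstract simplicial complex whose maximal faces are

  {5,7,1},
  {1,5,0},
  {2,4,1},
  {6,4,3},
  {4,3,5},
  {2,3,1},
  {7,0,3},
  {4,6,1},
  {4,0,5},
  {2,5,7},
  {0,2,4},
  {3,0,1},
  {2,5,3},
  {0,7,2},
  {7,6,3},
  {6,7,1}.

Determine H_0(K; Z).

Order the vertices as 0 < 1 < 2 < 3 < 4 < 5 < 6 < 7. Listing each simplex with vertices in this order, K has dimension 2 with simplices:

  0-simplices (8): [0], [1], [2], [3], [4], [5], [6], [7]
  1-simplices (24): (24 of them)
  2-simplices (16): [0,1,3], [0,1,5], [0,2,4], [0,2,7], [0,3,7], [0,4,5], [1,2,3], [1,2,4], [1,4,6], [1,5,7], [1,6,7], [2,3,5], [2,5,7], [3,4,5], [3,4,6], [3,6,7]

Hence C_0 ≅ Z^8, C_1 ≅ Z^24, C_2 ≅ Z^16.

The boundary map ∂_1: C_1 → C_0 maps an edge to its endpoints' difference, ∂[p,q] = q − p. For instance
  ∂[1,6] = [6] − [1].
The 8×24 boundary matrix has rank 7 and Smith normal form diag(1,1,1,1,1,1,1).

∂_2: C_2 → C_1 acts by ∂[p,q,r] = [q,r] − [p,r] + [p,q]. For instance
  ∂[1,2,4] = [2,4] − [1,4] + [1,2],
  ∂[2,5,7] = [5,7] − [2,7] + [2,5].
The 24×16 boundary matrix has rank 15 and Smith normal form diag(1,1,1,1,1,1,1,1,1,1,1,1,1,1,1).

Computing H_k = (kernel of ∂_k) / (image of ∂_{k+1}):

  H_0: rank C_0 − rank ∂_1 = 8 − 7 = 1, and the invariant factors of ∂_1 are all 1, so H_0 ≅ Z.

H_0 ≅ Z.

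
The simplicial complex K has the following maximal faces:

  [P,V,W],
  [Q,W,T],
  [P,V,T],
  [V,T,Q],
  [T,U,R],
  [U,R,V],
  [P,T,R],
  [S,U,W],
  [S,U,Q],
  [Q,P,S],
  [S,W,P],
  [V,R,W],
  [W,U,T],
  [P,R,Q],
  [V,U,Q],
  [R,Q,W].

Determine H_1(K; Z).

Take the total order P < Q < R < S < T < U < V < W on the vertex set. Then K (dimension 2) consists of the simplices:

  0-simplices (8): P, Q, R, S, T, U, V, W
  1-simplices (24): PQ, PR, PS, PT, PV, PW, QR, QS, QT, QU, QV, QW, RT, RU, RV, RW, SU, SW, TU, TV, TW, UV, UW, VW
  2-simplices (16): PQR, PQS, PRT, PSW, PTV, PVW, QRW, QSU, QTV, QTW, QUV, RTU, RUV, RVW, SUW, TUW

so the chain groups are C_0 ≅ Z^8, C_1 ≅ Z^24, C_2 ≅ Z^16.

∂_1: C_1 → C_0 maps an edge to its endpoints' difference, ∂[p,q] = q − p.
The resulting 8×24 matrix has rank 7, and its Smith normal form has invariant factors (1,1,1,1,1,1,1).

The boundary map ∂_2: C_2 → C_1 maps a triangle to the signed sum of its edges. For instance
  ∂PQS = QS − PS + PQ,
  ∂PTV = TV − PV + PT.
This gives a 24×16 integer matrix of rank 15; reducing to Smith normal form yields diagonal entries (1,1,1,1,1,1,1,1,1,1,1,1,1,1,1).

Computing H_k = (kernel of ∂_k) / (image of ∂_{k+1}):

  H_1: rank ker ∂_1 − rank ∂_2 = (24 − 7) − 15 = 2, and the invariant factors of ∂_2 are all 1, so H_1 = Z^2.

H_1 ≅ Z^2.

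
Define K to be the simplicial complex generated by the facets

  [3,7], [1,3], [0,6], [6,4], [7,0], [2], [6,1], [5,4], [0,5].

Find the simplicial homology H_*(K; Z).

Take the total order 0 < 1 < 2 < 3 < 4 < 5 < 6 < 7 on the vertex set. Then K (dimension 1) consists of the simplices:

  0-simplices (8): [0], [1], [2], [3], [4], [5], [6], [7]
  1-simplices (8): [0,5], [0,6], [0,7], [1,3], [1,6], [3,7], [4,5], [4,6]

Hence C_0 ≅ Z^8, C_1 ≅ Z^8.

∂_1: C_1 → C_0 sends each edge [p,q] (with p < q) to q − p.
This gives a 8×8 integer matrix of rank 6; reducing to Smith normal form yields diagonal entries (1,1,1,1,1,1).

Reading off H_k = ker ∂_k / im ∂_{k+1}:

  H_0: rank C_0 − rank ∂_1 = 8 − 6 = 2, and the invariant factors of ∂_1 are all 1, so H_0 ≅ Z^2.
  H_1: rank ker ∂_1 − rank ∂_2 = (8 − 6) − 0 = 2, and there is no ∂_2, so H_1 ≅ Z^2.

H_0 ≅ Z^2,  H_1 ≅ Z^2.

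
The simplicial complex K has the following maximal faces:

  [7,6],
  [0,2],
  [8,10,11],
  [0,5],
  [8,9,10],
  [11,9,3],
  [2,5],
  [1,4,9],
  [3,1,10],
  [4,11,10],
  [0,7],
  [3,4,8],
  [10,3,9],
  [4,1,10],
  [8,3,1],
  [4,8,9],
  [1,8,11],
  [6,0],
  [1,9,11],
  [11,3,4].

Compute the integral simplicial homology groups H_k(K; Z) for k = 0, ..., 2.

H_0 ≅ Z^2,  H_1 ≅ Z^4,  H_2 ≅ Z.

Fix the vertex order 0 < 1 < 2 < 3 < 4 < 5 < 6 < 7 < 8 < 9 < 10 < 11 and write every simplex with vertices in increasing order. Then dim K = 2 and the simplices of K are:

  0-simplices (12): [0], [1], [2], [3], [4], [5], [6], [7], [8], [9], [10], [11]
  1-simplices (27): (27 of them)
  2-simplices (14): [1,3,8], [1,3,10], [1,4,9], [1,4,10], [1,8,11], [1,9,11], [3,4,8], [3,4,11], [3,9,10], [3,9,11], [4,8,9], [4,10,11], [8,9,10], [8,10,11]

giving chain groups C_0 ≅ Z^12, C_1 ≅ Z^27, C_2 ≅ Z^14.

The boundary map ∂_1: C_1 → C_0 is given by ∂[p,q] = [q] − [p].
As a 12×27 matrix over Z this has rank 10, with invariant factors (1,1,1,1,1,1,1,1,1,1).

∂_2: C_2 → C_1 maps a triangle to the signed sum of its edges. For instance
  ∂[1,3,10] = [3,10] − [1,10] + [1,3],
  ∂[3,9,10] = [9,10] − [3,10] + [3,9].
The resulting 27×14 matrix has rank 13, and its Smith normal form has invariant factors (1,1,1,1,1,1,1,1,1,1,1,1,1).

From H_k ≅ ker(∂_k) / im(∂_{k+1}) we obtain:

  H_0: rank C_0 − rank ∂_1 = 12 − 10 = 2, and the invariant factors of ∂_1 are all 1, so H_0 ≅ Z^2.
  H_1: rank ker ∂_1 − rank ∂_2 = (27 − 10) − 13 = 4, and the invariant factors of ∂_2 are all 1, so H_1 ≅ Z^4.
  H_2: rank ker ∂_2 − rank ∂_3 = (14 − 13) − 0 = 1, and there is no ∂_3, so H_2 ≅ Z.

As a check, the Euler characteristic is 12 − 27 + 14 = -1, which agrees with 2 − 4 + 1 = -1.
(K is a triangulation of the disjoint union of the torus T^2 and a wedge of 2 circles.)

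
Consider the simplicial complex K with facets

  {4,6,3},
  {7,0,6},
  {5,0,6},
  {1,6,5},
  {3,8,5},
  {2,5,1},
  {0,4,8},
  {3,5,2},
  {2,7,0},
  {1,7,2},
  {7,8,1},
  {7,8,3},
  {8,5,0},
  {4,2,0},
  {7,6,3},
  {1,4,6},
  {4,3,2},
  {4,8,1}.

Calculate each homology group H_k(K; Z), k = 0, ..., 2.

We work with the vertex ordering 0 < 1 < 2 < 3 < 4 < 5 < 6 < 7 < 8. The simplices of K, each written with vertices in increasing order, are:

  0-simplices (9): [0], [1], [2], [3], [4], [5], [6], [7], [8]
  1-simplices (27): (27 of them)
  2-simplices (18): [0,2,4], [0,2,7], [0,4,8], [0,5,6], [0,5,8], [0,6,7], [1,2,5], [1,2,7], [1,4,6], [1,4,8], [1,5,6], [1,7,8], [2,3,4], [2,3,5], [3,4,6], [3,5,8], [3,6,7], [3,7,8]

so the chain groups are C_0 ≅ Z^9, C_1 ≅ Z^27, C_2 ≅ Z^18.

The boundary map ∂_1: C_1 → C_0 maps an edge to its endpoints' difference, ∂[p,q] = q − p. For instance
  ∂[1,8] = [8] − [1].
The 9×27 boundary matrix has rank 8 and Smith normal form diag(1,1,1,1,1,1,1,1).

Boundary ∂_2: C_2 → C_1 sends each 2-simplex [p,q,r] to [q,r] − [p,r] + [p,q]. For instance
  ∂[2,3,4] = [3,4] − [2,4] + [2,3],
  ∂[1,2,5] = [2,5] − [1,5] + [1,2].
As a 27×18 matrix over Z this has rank 17, with invariant factors (1,1,1,1,1,1,1,1,1,1,1,1,1,1,1,1,1).

Reading off H_k = ker ∂_k / im ∂_{k+1}:

  H_0: rank C_0 − rank ∂_1 = 9 − 8 = 1, and the invariant factors of ∂_1 are all 1, so H_0 ≅ Z.
  H_1: rank ker ∂_1 − rank ∂_2 = (27 − 8) − 17 = 2, and the invariant factors of ∂_2 are all 1, so H_1 ≅ Z^2.
  H_2: rank ker ∂_2 − rank ∂_3 = (18 − 17) − 0 = 1, and there is no ∂_3, so H_2 ≅ Z.

As a check, the Euler characteristic is 9 − 27 + 18 = 0, which agrees with 1 − 2 + 1 = 0.

H_0 = Z,  H_1 = Z^2,  H_2 = Z.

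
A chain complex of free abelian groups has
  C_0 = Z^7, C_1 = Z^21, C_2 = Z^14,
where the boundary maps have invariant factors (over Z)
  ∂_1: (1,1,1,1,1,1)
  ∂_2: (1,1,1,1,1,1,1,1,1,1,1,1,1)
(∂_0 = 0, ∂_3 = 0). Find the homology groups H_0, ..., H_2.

H_0: b_0 = 7 − 0 − 6 = 1; torsion from ∂_1 factors > 1: none. So H_0 ≅ Z.
H_1: b_1 = 21 − 6 − 13 = 2; torsion from ∂_2 factors > 1: none. So H_1 ≅ Z^2.
H_2: b_2 = 14 − 13 − 0 = 1; torsion from ∂_3 factors > 1: none. So H_2 ≅ Z.

H_0 ≅ Z,  H_1 ≅ Z^2,  H_2 ≅ Z.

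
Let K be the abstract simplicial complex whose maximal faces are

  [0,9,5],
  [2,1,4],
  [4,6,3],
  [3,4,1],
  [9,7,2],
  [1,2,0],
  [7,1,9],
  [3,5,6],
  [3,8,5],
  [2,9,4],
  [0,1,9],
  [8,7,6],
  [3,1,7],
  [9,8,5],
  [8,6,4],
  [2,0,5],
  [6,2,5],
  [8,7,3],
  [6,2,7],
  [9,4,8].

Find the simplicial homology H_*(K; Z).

Take the total order 0 < 1 < 2 < 3 < 4 < 5 < 6 < 7 < 8 < 9 on the vertex set. Then K (dimension 2) consists of the simplices:

  0-simplices (10): [0], [1], [2], [3], [4], [5], [6], [7], [8], [9]
  1-simplices (30): (30 of them)
  2-simplices (20): (20 of them)

giving chain groups C_0 ≅ Z^10, C_1 ≅ Z^30, C_2 ≅ Z^20.

The boundary map ∂_1: C_1 → C_0 sends each edge [p,q] (with p < q) to q − p.
This gives a 10×30 integer matrix of rank 9; reducing to Smith normal form yields diagonal entries (1,1,1,1,1,1,1,1,1).

∂_2: C_2 → C_1 acts by ∂[p,q,r] = [q,r] − [p,r] + [p,q]. For instance
  ∂[3,5,6] = [5,6] − [3,6] + [3,5],
  ∂[3,5,8] = [5,8] − [3,8] + [3,5].
This gives a 30×20 integer matrix of rank 20; reducing to Smith normal form yields diagonal entries (1,1,1,1,1,1,1,1,1,1,1,1,1,1,1,1,1,1,1,2).

Computing H_k = (kernel of ∂_k) / (image of ∂_{k+1}):

  H_0: rank C_0 − rank ∂_1 = 10 − 9 = 1, and the invariant factors of ∂_1 are all 1, so H_0 = Z.
  H_1: rank ker ∂_1 − rank ∂_2 = (30 − 9) − 20 = 1, and ∂_2 has invariant factor 2 > 1, so H_1 = Z × Z/2.
  H_2: rank ker ∂_2 − rank ∂_3 = (20 − 20) − 0 = 0, and there is no ∂_3, so H_2 = 0.

As a check, the Euler characteristic is 10 − 30 + 20 = 0, which agrees with 1 − 1 + 0 = 0.

H_0 = Z,  H_1 = Z × Z/2,  H_2 = 0.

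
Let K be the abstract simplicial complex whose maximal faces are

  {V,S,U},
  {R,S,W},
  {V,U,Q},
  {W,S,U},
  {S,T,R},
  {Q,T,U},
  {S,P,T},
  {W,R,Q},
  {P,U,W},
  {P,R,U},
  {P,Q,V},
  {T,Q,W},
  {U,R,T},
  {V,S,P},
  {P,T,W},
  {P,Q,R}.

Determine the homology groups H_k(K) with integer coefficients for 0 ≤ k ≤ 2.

We work with the vertex ordering P < Q < R < S < T < U < V < W. The simplices of K, each written with vertices in increasing order, are:

  0-simplices (8): P, Q, R, S, T, U, V, W
  1-simplices (24): PQ, PR, PS, PT, PU, PV, PW, QR, QT, QU, QV, QW, RS, RT, RU, RW, ST, SU, SV, SW, TU, TW, UV, UW
  2-simplices (16): PQR, PQV, PRU, PST, PSV, PTW, PUW, QRW, QTU, QTW, QUV, RST, RSW, RTU, SUV, SUW

Hence C_0 ≅ Z^8, C_1 ≅ Z^24, C_2 ≅ Z^16.

Boundary ∂_1: C_1 → C_0 maps an edge to its endpoints' difference, ∂[p,q] = q − p.
This gives a 8×24 integer matrix of rank 7; reducing to Smith normal form yields diagonal entries (1,1,1,1,1,1,1).

∂_2: C_2 → C_1 maps a triangle to the signed sum of its edges. For instance
  ∂SUV = UV − SV + SU,
  ∂QUV = UV − QV + QU.
The 24×16 boundary matrix has rank 15 and Smith normal form diag(1,1,1,1,1,1,1,1,1,1,1,1,1,1,1).

Now H_k = ker ∂_k / im ∂_{k+1}, so:

  H_0: rank C_0 − rank ∂_1 = 8 − 7 = 1, and the invariant factors of ∂_1 are all 1, so H_0 = Z.
  H_1: rank ker ∂_1 − rank ∂_2 = (24 − 7) − 15 = 2, and the invariant factors of ∂_2 are all 1, so H_1 = Z^2.
  H_2: rank ker ∂_2 − rank ∂_3 = (16 − 15) − 0 = 1, and there is no ∂_3, so H_2 = Z.

H_0 = Z,  H_1 = Z^2,  H_2 = Z.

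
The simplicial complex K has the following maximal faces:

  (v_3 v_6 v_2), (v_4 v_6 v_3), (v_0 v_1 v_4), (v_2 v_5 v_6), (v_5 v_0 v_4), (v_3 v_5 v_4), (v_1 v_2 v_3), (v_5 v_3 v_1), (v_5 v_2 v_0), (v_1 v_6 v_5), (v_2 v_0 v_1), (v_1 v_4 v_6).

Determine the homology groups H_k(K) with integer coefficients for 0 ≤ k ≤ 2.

Take the total order v_0 < v_1 < v_2 < v_3 < v_4 < v_5 < v_6 on the vertex set. Then K (dimension 2) consists of the simplices:

  0-simplices (7): [v_0], [v_1], [v_2], [v_3], [v_4], [v_5], [v_6]
  1-simplices (18): (18 of them)
  2-simplices (12): (12 of them)

Hence C_0 ≅ Z^7, C_1 ≅ Z^18, C_2 ≅ Z^12.

∂_1: C_1 → C_0 is given by ∂[p,q] = [q] − [p]. For instance
  ∂[v_1,v_6] = [v_6] − [v_1].
This gives a 7×18 integer matrix of rank 6; reducing to Smith normal form yields diagonal entries (1,1,1,1,1,1).

Boundary ∂_2: C_2 → C_1 sends each 2-simplex [p,q,r] to [q,r] − [p,r] + [p,q]. For instance
  ∂[v_0,v_2,v_5] = [v_2,v_5] − [v_0,v_5] + [v_0,v_2],
  ∂[v_0,v_1,v_2] = [v_1,v_2] − [v_0,v_2] + [v_0,v_1].
The resulting 18×12 matrix has rank 12, and its Smith normal form has invariant factors (1,1,1,1,1,1,1,1,1,1,1,2).

Computing H_k = (kernel of ∂_k) / (image of ∂_{k+1}):

  H_0: rank C_0 − rank ∂_1 = 7 − 6 = 1, and the invariant factors of ∂_1 are all 1, so H_0 = Z.
  H_1: rank ker ∂_1 − rank ∂_2 = (18 − 6) − 12 = 0, and ∂_2 has invariant factor 2 > 1, so H_1 = Z/2Z.
  H_2: rank ker ∂_2 − rank ∂_3 = (12 − 12) − 0 = 0, and there is no ∂_3, so H_2 = 0.

As a check, the Euler characteristic is 7 − 18 + 12 = 1, which agrees with 1 − 0 + 0 = 1.

H_0 ≅ Z,  H_1 ≅ Z/2Z,  H_2 = 0.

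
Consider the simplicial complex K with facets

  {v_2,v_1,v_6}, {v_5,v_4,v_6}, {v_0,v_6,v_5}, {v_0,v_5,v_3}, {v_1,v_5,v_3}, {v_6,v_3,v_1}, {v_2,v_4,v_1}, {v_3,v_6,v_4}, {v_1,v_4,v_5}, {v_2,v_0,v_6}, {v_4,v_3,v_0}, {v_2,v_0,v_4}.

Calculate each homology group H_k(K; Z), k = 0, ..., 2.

H_0 = Z,  H_1 = Z_2,  H_2 = 0.

Take the total order v_0 < v_1 < v_2 < v_3 < v_4 < v_5 < v_6 on the vertex set. Then K (dimension 2) consists of the simplices:

  0-simplices (7): [v_0], [v_1], [v_2], [v_3], [v_4], [v_5], [v_6]
  1-simplices (18): (18 of them)
  2-simplices (12): (12 of them)

Hence C_0 ≅ Z^7, C_1 ≅ Z^18, C_2 ≅ Z^12.

The boundary map ∂_1: C_1 → C_0 is given by ∂[p,q] = [q] − [p].
As a 7×18 matrix over Z this has rank 6, with invariant factors (1,1,1,1,1,1).

∂_2: C_2 → C_1 acts by ∂[p,q,r] = [q,r] − [p,r] + [p,q]. For instance
  ∂[v_0,v_2,v_4] = [v_2,v_4] − [v_0,v_4] + [v_0,v_2],
  ∂[v_0,v_5,v_6] = [v_5,v_6] − [v_0,v_6] + [v_0,v_5].
This gives a 18×12 integer matrix of rank 12; reducing to Smith normal form yields diagonal entries (1,1,1,1,1,1,1,1,1,1,1,2).

Now H_k = ker ∂_k / im ∂_{k+1}, so:

  H_0: rank C_0 − rank ∂_1 = 7 − 6 = 1, and the invariant factors of ∂_1 are all 1, so H_0 ≅ Z.
  H_1: rank ker ∂_1 − rank ∂_2 = (18 − 6) − 12 = 0, and ∂_2 has invariant factor 2 > 1, so H_1 ≅ Z_2.
  H_2: rank ker ∂_2 − rank ∂_3 = (12 − 12) − 0 = 0, and there is no ∂_3, so H_2 ≅ 0.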